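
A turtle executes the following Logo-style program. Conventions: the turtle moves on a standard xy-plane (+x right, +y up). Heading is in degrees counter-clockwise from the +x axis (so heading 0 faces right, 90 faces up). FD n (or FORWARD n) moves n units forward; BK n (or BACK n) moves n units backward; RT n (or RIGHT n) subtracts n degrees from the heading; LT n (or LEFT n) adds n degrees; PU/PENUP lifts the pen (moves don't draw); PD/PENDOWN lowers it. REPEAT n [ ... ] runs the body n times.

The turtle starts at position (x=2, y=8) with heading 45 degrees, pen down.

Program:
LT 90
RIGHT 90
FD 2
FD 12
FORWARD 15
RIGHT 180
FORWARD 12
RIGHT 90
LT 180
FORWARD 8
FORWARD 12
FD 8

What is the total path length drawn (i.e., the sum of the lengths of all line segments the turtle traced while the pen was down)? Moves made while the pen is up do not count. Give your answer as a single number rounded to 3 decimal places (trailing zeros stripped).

Answer: 69

Derivation:
Executing turtle program step by step:
Start: pos=(2,8), heading=45, pen down
LT 90: heading 45 -> 135
RT 90: heading 135 -> 45
FD 2: (2,8) -> (3.414,9.414) [heading=45, draw]
FD 12: (3.414,9.414) -> (11.899,17.899) [heading=45, draw]
FD 15: (11.899,17.899) -> (22.506,28.506) [heading=45, draw]
RT 180: heading 45 -> 225
FD 12: (22.506,28.506) -> (14.021,20.021) [heading=225, draw]
RT 90: heading 225 -> 135
LT 180: heading 135 -> 315
FD 8: (14.021,20.021) -> (19.678,14.364) [heading=315, draw]
FD 12: (19.678,14.364) -> (28.163,5.879) [heading=315, draw]
FD 8: (28.163,5.879) -> (33.82,0.222) [heading=315, draw]
Final: pos=(33.82,0.222), heading=315, 7 segment(s) drawn

Segment lengths:
  seg 1: (2,8) -> (3.414,9.414), length = 2
  seg 2: (3.414,9.414) -> (11.899,17.899), length = 12
  seg 3: (11.899,17.899) -> (22.506,28.506), length = 15
  seg 4: (22.506,28.506) -> (14.021,20.021), length = 12
  seg 5: (14.021,20.021) -> (19.678,14.364), length = 8
  seg 6: (19.678,14.364) -> (28.163,5.879), length = 12
  seg 7: (28.163,5.879) -> (33.82,0.222), length = 8
Total = 69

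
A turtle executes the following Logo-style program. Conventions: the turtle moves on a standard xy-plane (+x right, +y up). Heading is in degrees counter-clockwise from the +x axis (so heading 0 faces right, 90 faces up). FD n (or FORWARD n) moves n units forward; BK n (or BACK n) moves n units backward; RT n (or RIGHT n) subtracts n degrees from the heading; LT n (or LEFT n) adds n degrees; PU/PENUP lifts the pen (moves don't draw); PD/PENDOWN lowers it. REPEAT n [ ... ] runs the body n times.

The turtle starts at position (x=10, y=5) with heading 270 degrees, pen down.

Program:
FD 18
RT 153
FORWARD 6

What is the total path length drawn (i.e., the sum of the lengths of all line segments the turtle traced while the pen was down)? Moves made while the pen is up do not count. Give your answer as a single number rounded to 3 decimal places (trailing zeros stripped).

Executing turtle program step by step:
Start: pos=(10,5), heading=270, pen down
FD 18: (10,5) -> (10,-13) [heading=270, draw]
RT 153: heading 270 -> 117
FD 6: (10,-13) -> (7.276,-7.654) [heading=117, draw]
Final: pos=(7.276,-7.654), heading=117, 2 segment(s) drawn

Segment lengths:
  seg 1: (10,5) -> (10,-13), length = 18
  seg 2: (10,-13) -> (7.276,-7.654), length = 6
Total = 24

Answer: 24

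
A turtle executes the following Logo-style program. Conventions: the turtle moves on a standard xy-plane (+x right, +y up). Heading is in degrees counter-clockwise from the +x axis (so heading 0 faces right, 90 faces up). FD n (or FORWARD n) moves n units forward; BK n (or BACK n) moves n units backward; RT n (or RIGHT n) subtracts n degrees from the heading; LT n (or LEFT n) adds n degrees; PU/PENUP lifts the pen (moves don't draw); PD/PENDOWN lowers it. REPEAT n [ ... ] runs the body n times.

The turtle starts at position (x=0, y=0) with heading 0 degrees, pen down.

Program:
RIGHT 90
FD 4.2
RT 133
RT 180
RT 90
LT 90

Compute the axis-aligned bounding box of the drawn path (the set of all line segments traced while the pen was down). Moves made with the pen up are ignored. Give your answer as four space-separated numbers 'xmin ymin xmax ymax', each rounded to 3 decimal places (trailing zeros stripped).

Answer: 0 -4.2 0 0

Derivation:
Executing turtle program step by step:
Start: pos=(0,0), heading=0, pen down
RT 90: heading 0 -> 270
FD 4.2: (0,0) -> (0,-4.2) [heading=270, draw]
RT 133: heading 270 -> 137
RT 180: heading 137 -> 317
RT 90: heading 317 -> 227
LT 90: heading 227 -> 317
Final: pos=(0,-4.2), heading=317, 1 segment(s) drawn

Segment endpoints: x in {0, 0}, y in {-4.2, 0}
xmin=0, ymin=-4.2, xmax=0, ymax=0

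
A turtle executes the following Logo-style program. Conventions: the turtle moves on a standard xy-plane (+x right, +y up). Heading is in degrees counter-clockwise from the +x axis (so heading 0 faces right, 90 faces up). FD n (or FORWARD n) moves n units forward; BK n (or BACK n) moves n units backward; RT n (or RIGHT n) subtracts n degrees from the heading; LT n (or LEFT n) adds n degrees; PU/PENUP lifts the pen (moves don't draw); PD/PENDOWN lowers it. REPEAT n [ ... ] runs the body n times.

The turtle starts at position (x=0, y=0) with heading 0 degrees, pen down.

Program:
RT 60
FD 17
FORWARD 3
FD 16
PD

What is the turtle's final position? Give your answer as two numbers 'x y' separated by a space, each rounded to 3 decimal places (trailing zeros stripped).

Answer: 18 -31.177

Derivation:
Executing turtle program step by step:
Start: pos=(0,0), heading=0, pen down
RT 60: heading 0 -> 300
FD 17: (0,0) -> (8.5,-14.722) [heading=300, draw]
FD 3: (8.5,-14.722) -> (10,-17.321) [heading=300, draw]
FD 16: (10,-17.321) -> (18,-31.177) [heading=300, draw]
PD: pen down
Final: pos=(18,-31.177), heading=300, 3 segment(s) drawn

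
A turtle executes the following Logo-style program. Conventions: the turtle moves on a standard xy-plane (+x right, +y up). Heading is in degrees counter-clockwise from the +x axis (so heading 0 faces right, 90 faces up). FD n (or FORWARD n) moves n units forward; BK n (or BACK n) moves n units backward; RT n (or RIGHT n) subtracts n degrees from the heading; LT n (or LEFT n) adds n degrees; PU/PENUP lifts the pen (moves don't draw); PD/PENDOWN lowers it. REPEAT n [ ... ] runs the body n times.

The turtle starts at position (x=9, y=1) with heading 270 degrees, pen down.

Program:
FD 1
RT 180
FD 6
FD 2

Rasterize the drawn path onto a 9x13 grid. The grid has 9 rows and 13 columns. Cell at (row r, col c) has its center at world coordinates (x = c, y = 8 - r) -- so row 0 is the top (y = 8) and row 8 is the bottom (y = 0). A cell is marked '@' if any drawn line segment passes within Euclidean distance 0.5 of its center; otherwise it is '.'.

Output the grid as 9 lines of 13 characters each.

Segment 0: (9,1) -> (9,0)
Segment 1: (9,0) -> (9,6)
Segment 2: (9,6) -> (9,8)

Answer: .........@...
.........@...
.........@...
.........@...
.........@...
.........@...
.........@...
.........@...
.........@...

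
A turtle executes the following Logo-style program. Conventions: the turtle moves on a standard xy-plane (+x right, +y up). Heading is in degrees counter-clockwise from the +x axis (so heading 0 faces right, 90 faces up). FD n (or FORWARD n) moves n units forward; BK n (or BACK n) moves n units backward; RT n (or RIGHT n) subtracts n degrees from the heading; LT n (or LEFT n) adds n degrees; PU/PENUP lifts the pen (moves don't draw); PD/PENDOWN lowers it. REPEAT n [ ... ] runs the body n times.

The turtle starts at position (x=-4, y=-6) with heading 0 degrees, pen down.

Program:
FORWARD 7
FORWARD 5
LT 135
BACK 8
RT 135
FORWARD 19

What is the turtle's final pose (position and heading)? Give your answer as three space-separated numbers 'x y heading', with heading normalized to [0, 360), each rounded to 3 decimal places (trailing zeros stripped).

Executing turtle program step by step:
Start: pos=(-4,-6), heading=0, pen down
FD 7: (-4,-6) -> (3,-6) [heading=0, draw]
FD 5: (3,-6) -> (8,-6) [heading=0, draw]
LT 135: heading 0 -> 135
BK 8: (8,-6) -> (13.657,-11.657) [heading=135, draw]
RT 135: heading 135 -> 0
FD 19: (13.657,-11.657) -> (32.657,-11.657) [heading=0, draw]
Final: pos=(32.657,-11.657), heading=0, 4 segment(s) drawn

Answer: 32.657 -11.657 0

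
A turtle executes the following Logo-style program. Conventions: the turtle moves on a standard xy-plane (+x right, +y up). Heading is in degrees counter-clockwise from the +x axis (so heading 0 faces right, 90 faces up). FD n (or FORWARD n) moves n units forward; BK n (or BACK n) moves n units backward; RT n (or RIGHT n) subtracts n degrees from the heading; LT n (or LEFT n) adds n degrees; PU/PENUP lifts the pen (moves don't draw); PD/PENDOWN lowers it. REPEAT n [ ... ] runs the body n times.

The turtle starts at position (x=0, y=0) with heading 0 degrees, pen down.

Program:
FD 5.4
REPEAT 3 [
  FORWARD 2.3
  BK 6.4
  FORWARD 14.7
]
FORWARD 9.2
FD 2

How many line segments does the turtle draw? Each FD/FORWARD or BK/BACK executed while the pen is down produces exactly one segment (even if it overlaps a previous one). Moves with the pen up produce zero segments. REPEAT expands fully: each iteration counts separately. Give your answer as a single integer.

Executing turtle program step by step:
Start: pos=(0,0), heading=0, pen down
FD 5.4: (0,0) -> (5.4,0) [heading=0, draw]
REPEAT 3 [
  -- iteration 1/3 --
  FD 2.3: (5.4,0) -> (7.7,0) [heading=0, draw]
  BK 6.4: (7.7,0) -> (1.3,0) [heading=0, draw]
  FD 14.7: (1.3,0) -> (16,0) [heading=0, draw]
  -- iteration 2/3 --
  FD 2.3: (16,0) -> (18.3,0) [heading=0, draw]
  BK 6.4: (18.3,0) -> (11.9,0) [heading=0, draw]
  FD 14.7: (11.9,0) -> (26.6,0) [heading=0, draw]
  -- iteration 3/3 --
  FD 2.3: (26.6,0) -> (28.9,0) [heading=0, draw]
  BK 6.4: (28.9,0) -> (22.5,0) [heading=0, draw]
  FD 14.7: (22.5,0) -> (37.2,0) [heading=0, draw]
]
FD 9.2: (37.2,0) -> (46.4,0) [heading=0, draw]
FD 2: (46.4,0) -> (48.4,0) [heading=0, draw]
Final: pos=(48.4,0), heading=0, 12 segment(s) drawn
Segments drawn: 12

Answer: 12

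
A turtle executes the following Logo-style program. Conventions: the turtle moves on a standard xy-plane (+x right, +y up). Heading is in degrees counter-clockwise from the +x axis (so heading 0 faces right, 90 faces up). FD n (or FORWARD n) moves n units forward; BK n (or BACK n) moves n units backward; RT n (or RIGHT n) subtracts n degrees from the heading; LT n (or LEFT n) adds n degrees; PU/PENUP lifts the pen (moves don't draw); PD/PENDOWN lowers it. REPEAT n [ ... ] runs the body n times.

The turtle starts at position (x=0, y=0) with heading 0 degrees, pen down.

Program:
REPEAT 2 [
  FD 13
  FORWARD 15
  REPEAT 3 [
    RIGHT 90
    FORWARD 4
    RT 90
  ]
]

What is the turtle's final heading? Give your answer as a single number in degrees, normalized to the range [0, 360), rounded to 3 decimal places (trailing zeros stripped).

Answer: 0

Derivation:
Executing turtle program step by step:
Start: pos=(0,0), heading=0, pen down
REPEAT 2 [
  -- iteration 1/2 --
  FD 13: (0,0) -> (13,0) [heading=0, draw]
  FD 15: (13,0) -> (28,0) [heading=0, draw]
  REPEAT 3 [
    -- iteration 1/3 --
    RT 90: heading 0 -> 270
    FD 4: (28,0) -> (28,-4) [heading=270, draw]
    RT 90: heading 270 -> 180
    -- iteration 2/3 --
    RT 90: heading 180 -> 90
    FD 4: (28,-4) -> (28,0) [heading=90, draw]
    RT 90: heading 90 -> 0
    -- iteration 3/3 --
    RT 90: heading 0 -> 270
    FD 4: (28,0) -> (28,-4) [heading=270, draw]
    RT 90: heading 270 -> 180
  ]
  -- iteration 2/2 --
  FD 13: (28,-4) -> (15,-4) [heading=180, draw]
  FD 15: (15,-4) -> (0,-4) [heading=180, draw]
  REPEAT 3 [
    -- iteration 1/3 --
    RT 90: heading 180 -> 90
    FD 4: (0,-4) -> (0,0) [heading=90, draw]
    RT 90: heading 90 -> 0
    -- iteration 2/3 --
    RT 90: heading 0 -> 270
    FD 4: (0,0) -> (0,-4) [heading=270, draw]
    RT 90: heading 270 -> 180
    -- iteration 3/3 --
    RT 90: heading 180 -> 90
    FD 4: (0,-4) -> (0,0) [heading=90, draw]
    RT 90: heading 90 -> 0
  ]
]
Final: pos=(0,0), heading=0, 10 segment(s) drawn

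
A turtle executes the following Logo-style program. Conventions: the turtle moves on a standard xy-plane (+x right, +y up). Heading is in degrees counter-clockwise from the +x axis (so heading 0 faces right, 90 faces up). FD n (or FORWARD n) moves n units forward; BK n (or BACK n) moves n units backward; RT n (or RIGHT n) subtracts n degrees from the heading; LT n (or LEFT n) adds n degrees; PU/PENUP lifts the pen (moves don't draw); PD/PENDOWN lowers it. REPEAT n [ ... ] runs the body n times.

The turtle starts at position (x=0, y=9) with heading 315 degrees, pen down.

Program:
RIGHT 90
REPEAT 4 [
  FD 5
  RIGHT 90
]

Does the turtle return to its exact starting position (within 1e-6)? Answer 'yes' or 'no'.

Executing turtle program step by step:
Start: pos=(0,9), heading=315, pen down
RT 90: heading 315 -> 225
REPEAT 4 [
  -- iteration 1/4 --
  FD 5: (0,9) -> (-3.536,5.464) [heading=225, draw]
  RT 90: heading 225 -> 135
  -- iteration 2/4 --
  FD 5: (-3.536,5.464) -> (-7.071,9) [heading=135, draw]
  RT 90: heading 135 -> 45
  -- iteration 3/4 --
  FD 5: (-7.071,9) -> (-3.536,12.536) [heading=45, draw]
  RT 90: heading 45 -> 315
  -- iteration 4/4 --
  FD 5: (-3.536,12.536) -> (0,9) [heading=315, draw]
  RT 90: heading 315 -> 225
]
Final: pos=(0,9), heading=225, 4 segment(s) drawn

Start position: (0, 9)
Final position: (0, 9)
Distance = 0; < 1e-6 -> CLOSED

Answer: yes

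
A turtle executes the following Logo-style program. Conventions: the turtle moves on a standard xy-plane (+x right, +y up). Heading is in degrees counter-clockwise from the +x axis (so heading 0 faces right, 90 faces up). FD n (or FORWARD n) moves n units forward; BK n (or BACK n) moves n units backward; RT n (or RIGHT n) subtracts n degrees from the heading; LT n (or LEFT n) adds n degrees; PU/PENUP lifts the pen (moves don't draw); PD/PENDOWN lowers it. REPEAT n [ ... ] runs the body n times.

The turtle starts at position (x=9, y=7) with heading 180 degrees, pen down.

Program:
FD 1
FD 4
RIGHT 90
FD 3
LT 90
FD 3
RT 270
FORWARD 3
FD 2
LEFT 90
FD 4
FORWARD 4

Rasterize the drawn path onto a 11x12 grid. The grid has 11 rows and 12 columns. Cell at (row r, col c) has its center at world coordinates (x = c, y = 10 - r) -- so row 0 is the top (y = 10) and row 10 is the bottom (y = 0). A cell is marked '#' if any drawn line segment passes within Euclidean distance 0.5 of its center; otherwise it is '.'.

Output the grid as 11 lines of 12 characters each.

Answer: .####.......
.#..#.......
.#..#.......
.#..######..
.#..........
.#########..
............
............
............
............
............

Derivation:
Segment 0: (9,7) -> (8,7)
Segment 1: (8,7) -> (4,7)
Segment 2: (4,7) -> (4,10)
Segment 3: (4,10) -> (1,10)
Segment 4: (1,10) -> (1,7)
Segment 5: (1,7) -> (1,5)
Segment 6: (1,5) -> (5,5)
Segment 7: (5,5) -> (9,5)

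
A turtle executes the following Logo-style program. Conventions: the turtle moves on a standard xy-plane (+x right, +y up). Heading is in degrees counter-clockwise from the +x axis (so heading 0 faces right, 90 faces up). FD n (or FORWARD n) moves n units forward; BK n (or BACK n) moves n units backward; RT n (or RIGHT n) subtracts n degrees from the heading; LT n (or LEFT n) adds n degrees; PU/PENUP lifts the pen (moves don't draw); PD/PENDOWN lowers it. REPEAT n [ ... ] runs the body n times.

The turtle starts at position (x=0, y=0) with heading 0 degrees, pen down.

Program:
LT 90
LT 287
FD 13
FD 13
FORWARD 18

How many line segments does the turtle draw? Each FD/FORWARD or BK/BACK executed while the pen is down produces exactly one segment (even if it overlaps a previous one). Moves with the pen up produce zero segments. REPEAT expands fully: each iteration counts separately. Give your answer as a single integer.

Answer: 3

Derivation:
Executing turtle program step by step:
Start: pos=(0,0), heading=0, pen down
LT 90: heading 0 -> 90
LT 287: heading 90 -> 17
FD 13: (0,0) -> (12.432,3.801) [heading=17, draw]
FD 13: (12.432,3.801) -> (24.864,7.602) [heading=17, draw]
FD 18: (24.864,7.602) -> (42.077,12.864) [heading=17, draw]
Final: pos=(42.077,12.864), heading=17, 3 segment(s) drawn
Segments drawn: 3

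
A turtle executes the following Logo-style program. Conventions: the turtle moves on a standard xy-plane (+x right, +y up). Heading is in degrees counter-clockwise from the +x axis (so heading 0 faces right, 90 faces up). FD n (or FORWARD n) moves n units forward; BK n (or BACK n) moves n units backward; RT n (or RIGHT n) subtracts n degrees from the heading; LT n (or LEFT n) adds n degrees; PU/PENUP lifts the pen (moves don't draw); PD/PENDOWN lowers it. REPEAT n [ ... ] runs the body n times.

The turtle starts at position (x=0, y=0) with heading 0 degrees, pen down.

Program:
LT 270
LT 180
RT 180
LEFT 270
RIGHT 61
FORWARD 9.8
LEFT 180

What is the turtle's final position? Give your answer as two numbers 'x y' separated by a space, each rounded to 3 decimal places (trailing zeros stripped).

Executing turtle program step by step:
Start: pos=(0,0), heading=0, pen down
LT 270: heading 0 -> 270
LT 180: heading 270 -> 90
RT 180: heading 90 -> 270
LT 270: heading 270 -> 180
RT 61: heading 180 -> 119
FD 9.8: (0,0) -> (-4.751,8.571) [heading=119, draw]
LT 180: heading 119 -> 299
Final: pos=(-4.751,8.571), heading=299, 1 segment(s) drawn

Answer: -4.751 8.571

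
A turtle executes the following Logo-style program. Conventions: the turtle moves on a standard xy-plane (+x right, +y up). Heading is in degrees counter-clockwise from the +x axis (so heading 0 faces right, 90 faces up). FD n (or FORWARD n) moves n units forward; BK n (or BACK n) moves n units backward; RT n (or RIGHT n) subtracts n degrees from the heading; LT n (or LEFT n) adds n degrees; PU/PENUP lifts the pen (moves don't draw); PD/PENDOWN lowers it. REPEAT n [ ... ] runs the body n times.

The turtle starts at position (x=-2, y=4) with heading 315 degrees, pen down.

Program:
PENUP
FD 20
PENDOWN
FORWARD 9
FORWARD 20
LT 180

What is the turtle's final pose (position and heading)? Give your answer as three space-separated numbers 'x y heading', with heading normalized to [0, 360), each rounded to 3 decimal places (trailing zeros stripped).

Executing turtle program step by step:
Start: pos=(-2,4), heading=315, pen down
PU: pen up
FD 20: (-2,4) -> (12.142,-10.142) [heading=315, move]
PD: pen down
FD 9: (12.142,-10.142) -> (18.506,-16.506) [heading=315, draw]
FD 20: (18.506,-16.506) -> (32.648,-30.648) [heading=315, draw]
LT 180: heading 315 -> 135
Final: pos=(32.648,-30.648), heading=135, 2 segment(s) drawn

Answer: 32.648 -30.648 135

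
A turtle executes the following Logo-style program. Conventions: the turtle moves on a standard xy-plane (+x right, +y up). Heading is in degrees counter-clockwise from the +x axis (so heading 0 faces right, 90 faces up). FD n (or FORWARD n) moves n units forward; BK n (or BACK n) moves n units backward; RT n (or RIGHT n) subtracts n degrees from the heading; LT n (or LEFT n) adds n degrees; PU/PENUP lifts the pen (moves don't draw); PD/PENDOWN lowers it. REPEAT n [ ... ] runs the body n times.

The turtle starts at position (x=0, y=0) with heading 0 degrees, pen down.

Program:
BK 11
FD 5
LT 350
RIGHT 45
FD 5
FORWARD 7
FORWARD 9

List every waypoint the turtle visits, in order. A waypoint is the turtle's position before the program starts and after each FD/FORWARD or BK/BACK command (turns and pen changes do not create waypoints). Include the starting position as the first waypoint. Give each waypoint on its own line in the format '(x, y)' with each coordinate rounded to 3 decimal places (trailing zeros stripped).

Answer: (0, 0)
(-11, 0)
(-6, 0)
(-3.132, -4.096)
(0.883, -9.83)
(6.045, -17.202)

Derivation:
Executing turtle program step by step:
Start: pos=(0,0), heading=0, pen down
BK 11: (0,0) -> (-11,0) [heading=0, draw]
FD 5: (-11,0) -> (-6,0) [heading=0, draw]
LT 350: heading 0 -> 350
RT 45: heading 350 -> 305
FD 5: (-6,0) -> (-3.132,-4.096) [heading=305, draw]
FD 7: (-3.132,-4.096) -> (0.883,-9.83) [heading=305, draw]
FD 9: (0.883,-9.83) -> (6.045,-17.202) [heading=305, draw]
Final: pos=(6.045,-17.202), heading=305, 5 segment(s) drawn
Waypoints (6 total):
(0, 0)
(-11, 0)
(-6, 0)
(-3.132, -4.096)
(0.883, -9.83)
(6.045, -17.202)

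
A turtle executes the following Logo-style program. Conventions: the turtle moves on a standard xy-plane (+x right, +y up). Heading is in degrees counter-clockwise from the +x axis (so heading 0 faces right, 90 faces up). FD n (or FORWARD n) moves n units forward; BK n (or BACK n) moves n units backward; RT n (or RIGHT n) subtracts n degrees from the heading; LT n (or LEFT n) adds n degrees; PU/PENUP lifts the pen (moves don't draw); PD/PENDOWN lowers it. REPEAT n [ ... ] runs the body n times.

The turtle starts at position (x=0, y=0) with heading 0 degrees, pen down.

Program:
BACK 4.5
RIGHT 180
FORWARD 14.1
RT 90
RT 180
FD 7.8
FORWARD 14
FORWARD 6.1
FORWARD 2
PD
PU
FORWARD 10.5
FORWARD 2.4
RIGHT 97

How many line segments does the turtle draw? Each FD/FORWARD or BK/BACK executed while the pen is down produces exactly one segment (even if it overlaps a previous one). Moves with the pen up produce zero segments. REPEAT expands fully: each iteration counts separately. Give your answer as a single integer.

Answer: 6

Derivation:
Executing turtle program step by step:
Start: pos=(0,0), heading=0, pen down
BK 4.5: (0,0) -> (-4.5,0) [heading=0, draw]
RT 180: heading 0 -> 180
FD 14.1: (-4.5,0) -> (-18.6,0) [heading=180, draw]
RT 90: heading 180 -> 90
RT 180: heading 90 -> 270
FD 7.8: (-18.6,0) -> (-18.6,-7.8) [heading=270, draw]
FD 14: (-18.6,-7.8) -> (-18.6,-21.8) [heading=270, draw]
FD 6.1: (-18.6,-21.8) -> (-18.6,-27.9) [heading=270, draw]
FD 2: (-18.6,-27.9) -> (-18.6,-29.9) [heading=270, draw]
PD: pen down
PU: pen up
FD 10.5: (-18.6,-29.9) -> (-18.6,-40.4) [heading=270, move]
FD 2.4: (-18.6,-40.4) -> (-18.6,-42.8) [heading=270, move]
RT 97: heading 270 -> 173
Final: pos=(-18.6,-42.8), heading=173, 6 segment(s) drawn
Segments drawn: 6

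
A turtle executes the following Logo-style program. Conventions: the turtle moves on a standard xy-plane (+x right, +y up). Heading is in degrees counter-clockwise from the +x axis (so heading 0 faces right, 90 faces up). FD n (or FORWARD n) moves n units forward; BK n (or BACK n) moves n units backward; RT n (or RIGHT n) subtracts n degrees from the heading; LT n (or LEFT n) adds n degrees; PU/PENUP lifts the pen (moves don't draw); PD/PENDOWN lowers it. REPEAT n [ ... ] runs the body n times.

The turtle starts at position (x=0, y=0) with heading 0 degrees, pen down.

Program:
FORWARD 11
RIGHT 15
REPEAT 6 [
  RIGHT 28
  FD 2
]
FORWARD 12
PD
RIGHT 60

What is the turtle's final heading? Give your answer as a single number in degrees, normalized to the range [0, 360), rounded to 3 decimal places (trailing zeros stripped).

Executing turtle program step by step:
Start: pos=(0,0), heading=0, pen down
FD 11: (0,0) -> (11,0) [heading=0, draw]
RT 15: heading 0 -> 345
REPEAT 6 [
  -- iteration 1/6 --
  RT 28: heading 345 -> 317
  FD 2: (11,0) -> (12.463,-1.364) [heading=317, draw]
  -- iteration 2/6 --
  RT 28: heading 317 -> 289
  FD 2: (12.463,-1.364) -> (13.114,-3.255) [heading=289, draw]
  -- iteration 3/6 --
  RT 28: heading 289 -> 261
  FD 2: (13.114,-3.255) -> (12.801,-5.23) [heading=261, draw]
  -- iteration 4/6 --
  RT 28: heading 261 -> 233
  FD 2: (12.801,-5.23) -> (11.597,-6.828) [heading=233, draw]
  -- iteration 5/6 --
  RT 28: heading 233 -> 205
  FD 2: (11.597,-6.828) -> (9.785,-7.673) [heading=205, draw]
  -- iteration 6/6 --
  RT 28: heading 205 -> 177
  FD 2: (9.785,-7.673) -> (7.787,-7.568) [heading=177, draw]
]
FD 12: (7.787,-7.568) -> (-4.196,-6.94) [heading=177, draw]
PD: pen down
RT 60: heading 177 -> 117
Final: pos=(-4.196,-6.94), heading=117, 8 segment(s) drawn

Answer: 117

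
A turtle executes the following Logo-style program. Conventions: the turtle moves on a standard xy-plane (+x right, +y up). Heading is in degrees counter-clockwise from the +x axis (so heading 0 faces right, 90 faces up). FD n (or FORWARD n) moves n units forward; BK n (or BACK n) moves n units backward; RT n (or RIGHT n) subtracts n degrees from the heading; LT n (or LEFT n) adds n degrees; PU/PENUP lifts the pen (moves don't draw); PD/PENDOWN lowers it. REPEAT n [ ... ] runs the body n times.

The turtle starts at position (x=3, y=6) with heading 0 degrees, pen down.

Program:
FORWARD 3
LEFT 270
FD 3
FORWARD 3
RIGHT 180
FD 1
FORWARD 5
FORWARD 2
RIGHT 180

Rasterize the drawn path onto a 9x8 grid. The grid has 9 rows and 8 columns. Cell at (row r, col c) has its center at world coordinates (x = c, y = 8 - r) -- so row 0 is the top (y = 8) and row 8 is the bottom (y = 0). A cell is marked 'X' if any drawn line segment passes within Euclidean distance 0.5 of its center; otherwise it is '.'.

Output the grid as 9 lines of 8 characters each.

Segment 0: (3,6) -> (6,6)
Segment 1: (6,6) -> (6,3)
Segment 2: (6,3) -> (6,0)
Segment 3: (6,0) -> (6,1)
Segment 4: (6,1) -> (6,6)
Segment 5: (6,6) -> (6,8)

Answer: ......X.
......X.
...XXXX.
......X.
......X.
......X.
......X.
......X.
......X.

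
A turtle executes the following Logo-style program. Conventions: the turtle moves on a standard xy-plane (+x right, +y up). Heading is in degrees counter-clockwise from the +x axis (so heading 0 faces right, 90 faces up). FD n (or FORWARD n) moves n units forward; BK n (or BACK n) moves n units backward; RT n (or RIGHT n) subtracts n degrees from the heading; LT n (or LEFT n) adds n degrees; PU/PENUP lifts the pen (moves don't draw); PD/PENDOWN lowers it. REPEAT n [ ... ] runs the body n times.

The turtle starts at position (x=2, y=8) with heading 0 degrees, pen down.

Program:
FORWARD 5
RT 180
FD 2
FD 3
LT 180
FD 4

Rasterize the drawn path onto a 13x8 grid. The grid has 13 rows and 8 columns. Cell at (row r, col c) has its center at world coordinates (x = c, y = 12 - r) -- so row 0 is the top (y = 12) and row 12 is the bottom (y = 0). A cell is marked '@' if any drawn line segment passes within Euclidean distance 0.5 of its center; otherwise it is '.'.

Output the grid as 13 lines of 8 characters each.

Answer: ........
........
........
........
..@@@@@@
........
........
........
........
........
........
........
........

Derivation:
Segment 0: (2,8) -> (7,8)
Segment 1: (7,8) -> (5,8)
Segment 2: (5,8) -> (2,8)
Segment 3: (2,8) -> (6,8)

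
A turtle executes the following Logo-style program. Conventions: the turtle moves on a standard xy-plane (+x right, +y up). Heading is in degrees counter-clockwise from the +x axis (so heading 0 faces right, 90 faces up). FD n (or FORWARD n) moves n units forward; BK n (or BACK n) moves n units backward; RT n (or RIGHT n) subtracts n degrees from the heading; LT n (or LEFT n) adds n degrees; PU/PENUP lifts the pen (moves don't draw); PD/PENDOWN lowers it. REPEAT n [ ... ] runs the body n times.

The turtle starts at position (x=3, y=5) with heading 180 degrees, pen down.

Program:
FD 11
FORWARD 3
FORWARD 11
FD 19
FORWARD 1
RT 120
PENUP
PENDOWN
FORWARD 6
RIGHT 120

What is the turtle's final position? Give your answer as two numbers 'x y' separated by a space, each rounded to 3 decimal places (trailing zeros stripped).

Answer: -39 10.196

Derivation:
Executing turtle program step by step:
Start: pos=(3,5), heading=180, pen down
FD 11: (3,5) -> (-8,5) [heading=180, draw]
FD 3: (-8,5) -> (-11,5) [heading=180, draw]
FD 11: (-11,5) -> (-22,5) [heading=180, draw]
FD 19: (-22,5) -> (-41,5) [heading=180, draw]
FD 1: (-41,5) -> (-42,5) [heading=180, draw]
RT 120: heading 180 -> 60
PU: pen up
PD: pen down
FD 6: (-42,5) -> (-39,10.196) [heading=60, draw]
RT 120: heading 60 -> 300
Final: pos=(-39,10.196), heading=300, 6 segment(s) drawn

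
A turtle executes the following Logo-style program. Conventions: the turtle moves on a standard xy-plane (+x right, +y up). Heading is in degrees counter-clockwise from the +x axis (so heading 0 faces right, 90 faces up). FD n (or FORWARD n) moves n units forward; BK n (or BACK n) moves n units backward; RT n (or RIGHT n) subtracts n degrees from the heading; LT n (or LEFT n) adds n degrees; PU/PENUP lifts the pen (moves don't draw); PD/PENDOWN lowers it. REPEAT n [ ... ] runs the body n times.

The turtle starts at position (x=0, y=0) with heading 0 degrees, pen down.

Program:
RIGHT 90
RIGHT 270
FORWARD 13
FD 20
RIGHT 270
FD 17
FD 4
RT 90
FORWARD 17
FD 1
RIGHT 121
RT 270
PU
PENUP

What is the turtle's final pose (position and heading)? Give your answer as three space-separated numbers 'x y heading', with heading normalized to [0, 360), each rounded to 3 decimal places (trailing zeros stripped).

Executing turtle program step by step:
Start: pos=(0,0), heading=0, pen down
RT 90: heading 0 -> 270
RT 270: heading 270 -> 0
FD 13: (0,0) -> (13,0) [heading=0, draw]
FD 20: (13,0) -> (33,0) [heading=0, draw]
RT 270: heading 0 -> 90
FD 17: (33,0) -> (33,17) [heading=90, draw]
FD 4: (33,17) -> (33,21) [heading=90, draw]
RT 90: heading 90 -> 0
FD 17: (33,21) -> (50,21) [heading=0, draw]
FD 1: (50,21) -> (51,21) [heading=0, draw]
RT 121: heading 0 -> 239
RT 270: heading 239 -> 329
PU: pen up
PU: pen up
Final: pos=(51,21), heading=329, 6 segment(s) drawn

Answer: 51 21 329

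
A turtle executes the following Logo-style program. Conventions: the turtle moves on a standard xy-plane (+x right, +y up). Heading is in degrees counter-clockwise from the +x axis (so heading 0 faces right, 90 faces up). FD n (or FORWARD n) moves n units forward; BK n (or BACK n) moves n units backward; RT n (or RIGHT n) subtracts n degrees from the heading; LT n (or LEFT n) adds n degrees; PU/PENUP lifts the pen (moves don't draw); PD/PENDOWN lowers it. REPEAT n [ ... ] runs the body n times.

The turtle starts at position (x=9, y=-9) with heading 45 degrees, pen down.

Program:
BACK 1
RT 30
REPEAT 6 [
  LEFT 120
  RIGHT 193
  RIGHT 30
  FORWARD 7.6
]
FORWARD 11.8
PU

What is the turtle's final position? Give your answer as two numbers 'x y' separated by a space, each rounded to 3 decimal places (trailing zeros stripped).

Executing turtle program step by step:
Start: pos=(9,-9), heading=45, pen down
BK 1: (9,-9) -> (8.293,-9.707) [heading=45, draw]
RT 30: heading 45 -> 15
REPEAT 6 [
  -- iteration 1/6 --
  LT 120: heading 15 -> 135
  RT 193: heading 135 -> 302
  RT 30: heading 302 -> 272
  FD 7.6: (8.293,-9.707) -> (8.558,-17.302) [heading=272, draw]
  -- iteration 2/6 --
  LT 120: heading 272 -> 32
  RT 193: heading 32 -> 199
  RT 30: heading 199 -> 169
  FD 7.6: (8.558,-17.302) -> (1.098,-15.852) [heading=169, draw]
  -- iteration 3/6 --
  LT 120: heading 169 -> 289
  RT 193: heading 289 -> 96
  RT 30: heading 96 -> 66
  FD 7.6: (1.098,-15.852) -> (4.189,-8.909) [heading=66, draw]
  -- iteration 4/6 --
  LT 120: heading 66 -> 186
  RT 193: heading 186 -> 353
  RT 30: heading 353 -> 323
  FD 7.6: (4.189,-8.909) -> (10.259,-13.483) [heading=323, draw]
  -- iteration 5/6 --
  LT 120: heading 323 -> 83
  RT 193: heading 83 -> 250
  RT 30: heading 250 -> 220
  FD 7.6: (10.259,-13.483) -> (4.437,-18.368) [heading=220, draw]
  -- iteration 6/6 --
  LT 120: heading 220 -> 340
  RT 193: heading 340 -> 147
  RT 30: heading 147 -> 117
  FD 7.6: (4.437,-18.368) -> (0.986,-11.597) [heading=117, draw]
]
FD 11.8: (0.986,-11.597) -> (-4.371,-1.083) [heading=117, draw]
PU: pen up
Final: pos=(-4.371,-1.083), heading=117, 8 segment(s) drawn

Answer: -4.371 -1.083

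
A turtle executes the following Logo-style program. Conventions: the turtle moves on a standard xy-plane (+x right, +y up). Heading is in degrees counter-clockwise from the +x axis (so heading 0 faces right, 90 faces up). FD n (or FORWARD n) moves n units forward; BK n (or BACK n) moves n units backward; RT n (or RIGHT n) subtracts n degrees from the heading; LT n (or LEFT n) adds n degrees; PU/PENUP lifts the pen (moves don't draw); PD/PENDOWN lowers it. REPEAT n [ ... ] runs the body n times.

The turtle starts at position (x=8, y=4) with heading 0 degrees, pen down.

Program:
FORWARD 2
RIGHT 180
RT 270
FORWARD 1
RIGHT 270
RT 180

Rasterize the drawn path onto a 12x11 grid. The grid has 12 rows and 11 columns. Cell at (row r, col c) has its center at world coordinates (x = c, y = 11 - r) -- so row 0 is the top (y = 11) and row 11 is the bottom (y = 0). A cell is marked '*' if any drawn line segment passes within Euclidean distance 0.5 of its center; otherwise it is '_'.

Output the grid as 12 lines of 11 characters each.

Segment 0: (8,4) -> (10,4)
Segment 1: (10,4) -> (10,3)

Answer: ___________
___________
___________
___________
___________
___________
___________
________***
__________*
___________
___________
___________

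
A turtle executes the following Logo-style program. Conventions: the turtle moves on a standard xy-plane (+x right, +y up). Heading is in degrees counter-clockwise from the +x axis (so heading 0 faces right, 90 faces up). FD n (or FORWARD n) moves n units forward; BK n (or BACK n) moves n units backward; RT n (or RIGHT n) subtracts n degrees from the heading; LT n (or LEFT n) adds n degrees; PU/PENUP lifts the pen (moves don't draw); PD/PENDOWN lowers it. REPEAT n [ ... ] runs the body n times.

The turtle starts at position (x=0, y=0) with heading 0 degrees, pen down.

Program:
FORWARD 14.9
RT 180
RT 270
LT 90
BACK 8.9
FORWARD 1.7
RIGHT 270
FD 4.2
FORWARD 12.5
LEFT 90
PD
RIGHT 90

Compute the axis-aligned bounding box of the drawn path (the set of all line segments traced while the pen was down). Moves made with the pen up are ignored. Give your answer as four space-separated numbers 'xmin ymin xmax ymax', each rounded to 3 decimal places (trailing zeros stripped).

Executing turtle program step by step:
Start: pos=(0,0), heading=0, pen down
FD 14.9: (0,0) -> (14.9,0) [heading=0, draw]
RT 180: heading 0 -> 180
RT 270: heading 180 -> 270
LT 90: heading 270 -> 0
BK 8.9: (14.9,0) -> (6,0) [heading=0, draw]
FD 1.7: (6,0) -> (7.7,0) [heading=0, draw]
RT 270: heading 0 -> 90
FD 4.2: (7.7,0) -> (7.7,4.2) [heading=90, draw]
FD 12.5: (7.7,4.2) -> (7.7,16.7) [heading=90, draw]
LT 90: heading 90 -> 180
PD: pen down
RT 90: heading 180 -> 90
Final: pos=(7.7,16.7), heading=90, 5 segment(s) drawn

Segment endpoints: x in {0, 6, 7.7, 7.7, 7.7, 14.9}, y in {0, 0, 0, 4.2, 16.7}
xmin=0, ymin=0, xmax=14.9, ymax=16.7

Answer: 0 0 14.9 16.7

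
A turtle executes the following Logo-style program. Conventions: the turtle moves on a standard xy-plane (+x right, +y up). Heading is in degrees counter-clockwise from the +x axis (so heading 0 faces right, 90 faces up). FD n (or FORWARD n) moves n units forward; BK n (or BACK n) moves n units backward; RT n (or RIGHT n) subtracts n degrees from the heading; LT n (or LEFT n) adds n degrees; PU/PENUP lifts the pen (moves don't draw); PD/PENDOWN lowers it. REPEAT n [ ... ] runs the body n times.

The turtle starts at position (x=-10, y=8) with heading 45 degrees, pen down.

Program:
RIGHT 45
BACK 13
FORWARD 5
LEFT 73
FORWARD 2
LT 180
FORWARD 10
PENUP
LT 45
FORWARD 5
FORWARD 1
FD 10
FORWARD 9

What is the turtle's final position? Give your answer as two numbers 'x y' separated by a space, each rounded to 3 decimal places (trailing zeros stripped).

Answer: -8.602 -21.724

Derivation:
Executing turtle program step by step:
Start: pos=(-10,8), heading=45, pen down
RT 45: heading 45 -> 0
BK 13: (-10,8) -> (-23,8) [heading=0, draw]
FD 5: (-23,8) -> (-18,8) [heading=0, draw]
LT 73: heading 0 -> 73
FD 2: (-18,8) -> (-17.415,9.913) [heading=73, draw]
LT 180: heading 73 -> 253
FD 10: (-17.415,9.913) -> (-20.339,0.35) [heading=253, draw]
PU: pen up
LT 45: heading 253 -> 298
FD 5: (-20.339,0.35) -> (-17.992,-4.065) [heading=298, move]
FD 1: (-17.992,-4.065) -> (-17.522,-4.948) [heading=298, move]
FD 10: (-17.522,-4.948) -> (-12.827,-13.778) [heading=298, move]
FD 9: (-12.827,-13.778) -> (-8.602,-21.724) [heading=298, move]
Final: pos=(-8.602,-21.724), heading=298, 4 segment(s) drawn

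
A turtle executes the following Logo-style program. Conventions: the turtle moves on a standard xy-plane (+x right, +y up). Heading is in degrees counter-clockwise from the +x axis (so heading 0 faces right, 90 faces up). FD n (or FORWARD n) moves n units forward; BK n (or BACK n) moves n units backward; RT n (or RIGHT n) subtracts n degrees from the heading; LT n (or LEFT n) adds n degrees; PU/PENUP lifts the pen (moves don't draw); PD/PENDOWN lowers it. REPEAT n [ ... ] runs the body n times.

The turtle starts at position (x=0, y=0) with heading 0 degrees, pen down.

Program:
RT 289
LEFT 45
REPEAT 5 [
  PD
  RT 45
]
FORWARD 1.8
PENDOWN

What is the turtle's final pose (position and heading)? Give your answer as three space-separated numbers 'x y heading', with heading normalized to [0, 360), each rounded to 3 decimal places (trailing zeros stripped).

Executing turtle program step by step:
Start: pos=(0,0), heading=0, pen down
RT 289: heading 0 -> 71
LT 45: heading 71 -> 116
REPEAT 5 [
  -- iteration 1/5 --
  PD: pen down
  RT 45: heading 116 -> 71
  -- iteration 2/5 --
  PD: pen down
  RT 45: heading 71 -> 26
  -- iteration 3/5 --
  PD: pen down
  RT 45: heading 26 -> 341
  -- iteration 4/5 --
  PD: pen down
  RT 45: heading 341 -> 296
  -- iteration 5/5 --
  PD: pen down
  RT 45: heading 296 -> 251
]
FD 1.8: (0,0) -> (-0.586,-1.702) [heading=251, draw]
PD: pen down
Final: pos=(-0.586,-1.702), heading=251, 1 segment(s) drawn

Answer: -0.586 -1.702 251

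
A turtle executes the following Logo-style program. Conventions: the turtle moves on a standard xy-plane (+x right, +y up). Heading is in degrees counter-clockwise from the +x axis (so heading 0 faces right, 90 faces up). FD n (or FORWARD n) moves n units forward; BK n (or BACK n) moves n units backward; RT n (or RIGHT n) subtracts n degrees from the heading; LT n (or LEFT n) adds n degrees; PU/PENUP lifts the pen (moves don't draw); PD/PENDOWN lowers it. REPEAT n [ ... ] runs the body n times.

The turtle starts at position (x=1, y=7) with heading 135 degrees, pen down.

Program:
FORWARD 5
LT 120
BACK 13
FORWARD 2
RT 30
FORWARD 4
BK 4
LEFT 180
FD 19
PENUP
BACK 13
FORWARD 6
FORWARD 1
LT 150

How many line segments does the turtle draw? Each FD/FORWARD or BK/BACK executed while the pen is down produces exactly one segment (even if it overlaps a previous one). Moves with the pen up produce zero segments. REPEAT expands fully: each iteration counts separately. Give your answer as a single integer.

Executing turtle program step by step:
Start: pos=(1,7), heading=135, pen down
FD 5: (1,7) -> (-2.536,10.536) [heading=135, draw]
LT 120: heading 135 -> 255
BK 13: (-2.536,10.536) -> (0.829,23.093) [heading=255, draw]
FD 2: (0.829,23.093) -> (0.311,21.161) [heading=255, draw]
RT 30: heading 255 -> 225
FD 4: (0.311,21.161) -> (-2.517,18.332) [heading=225, draw]
BK 4: (-2.517,18.332) -> (0.311,21.161) [heading=225, draw]
LT 180: heading 225 -> 45
FD 19: (0.311,21.161) -> (13.747,34.596) [heading=45, draw]
PU: pen up
BK 13: (13.747,34.596) -> (4.554,25.403) [heading=45, move]
FD 6: (4.554,25.403) -> (8.797,29.646) [heading=45, move]
FD 1: (8.797,29.646) -> (9.504,30.353) [heading=45, move]
LT 150: heading 45 -> 195
Final: pos=(9.504,30.353), heading=195, 6 segment(s) drawn
Segments drawn: 6

Answer: 6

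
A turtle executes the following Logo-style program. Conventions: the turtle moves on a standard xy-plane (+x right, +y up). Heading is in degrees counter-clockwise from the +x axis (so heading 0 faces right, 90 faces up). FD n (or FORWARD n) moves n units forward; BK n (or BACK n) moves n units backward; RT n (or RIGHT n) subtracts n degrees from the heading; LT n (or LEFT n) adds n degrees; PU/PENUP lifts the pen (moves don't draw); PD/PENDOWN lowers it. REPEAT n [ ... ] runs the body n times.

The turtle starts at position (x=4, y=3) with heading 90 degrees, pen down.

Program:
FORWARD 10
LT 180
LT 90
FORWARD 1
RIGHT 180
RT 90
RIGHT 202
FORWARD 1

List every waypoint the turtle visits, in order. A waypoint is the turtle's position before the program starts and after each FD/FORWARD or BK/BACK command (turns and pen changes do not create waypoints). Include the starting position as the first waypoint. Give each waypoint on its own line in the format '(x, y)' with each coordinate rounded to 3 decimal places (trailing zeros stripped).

Executing turtle program step by step:
Start: pos=(4,3), heading=90, pen down
FD 10: (4,3) -> (4,13) [heading=90, draw]
LT 180: heading 90 -> 270
LT 90: heading 270 -> 0
FD 1: (4,13) -> (5,13) [heading=0, draw]
RT 180: heading 0 -> 180
RT 90: heading 180 -> 90
RT 202: heading 90 -> 248
FD 1: (5,13) -> (4.625,12.073) [heading=248, draw]
Final: pos=(4.625,12.073), heading=248, 3 segment(s) drawn
Waypoints (4 total):
(4, 3)
(4, 13)
(5, 13)
(4.625, 12.073)

Answer: (4, 3)
(4, 13)
(5, 13)
(4.625, 12.073)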